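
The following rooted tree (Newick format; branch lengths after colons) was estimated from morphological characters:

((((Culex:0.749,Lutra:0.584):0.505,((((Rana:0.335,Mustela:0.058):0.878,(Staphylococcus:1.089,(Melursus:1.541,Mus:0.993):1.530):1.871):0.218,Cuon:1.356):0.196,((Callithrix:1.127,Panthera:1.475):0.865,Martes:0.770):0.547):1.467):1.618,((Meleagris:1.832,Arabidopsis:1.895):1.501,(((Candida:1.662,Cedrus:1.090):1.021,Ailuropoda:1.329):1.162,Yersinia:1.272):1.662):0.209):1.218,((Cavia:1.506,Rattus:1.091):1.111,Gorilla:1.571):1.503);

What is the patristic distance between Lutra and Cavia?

The path runs Lutra → … → MRCA → … → Cavia; the MRCA is the root of the tree.
Branch lengths along that path: 0.584 + 0.505 + 1.618 + 1.218 + 1.503 + 1.111 + 1.506 = 8.045.

8.045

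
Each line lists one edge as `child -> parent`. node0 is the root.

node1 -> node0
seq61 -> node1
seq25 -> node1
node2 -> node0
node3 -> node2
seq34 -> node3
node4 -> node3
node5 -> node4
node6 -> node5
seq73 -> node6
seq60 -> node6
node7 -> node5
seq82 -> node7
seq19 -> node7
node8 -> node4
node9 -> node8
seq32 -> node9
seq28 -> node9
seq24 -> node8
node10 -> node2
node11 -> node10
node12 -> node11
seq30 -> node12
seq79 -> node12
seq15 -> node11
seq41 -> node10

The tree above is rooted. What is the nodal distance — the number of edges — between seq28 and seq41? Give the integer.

7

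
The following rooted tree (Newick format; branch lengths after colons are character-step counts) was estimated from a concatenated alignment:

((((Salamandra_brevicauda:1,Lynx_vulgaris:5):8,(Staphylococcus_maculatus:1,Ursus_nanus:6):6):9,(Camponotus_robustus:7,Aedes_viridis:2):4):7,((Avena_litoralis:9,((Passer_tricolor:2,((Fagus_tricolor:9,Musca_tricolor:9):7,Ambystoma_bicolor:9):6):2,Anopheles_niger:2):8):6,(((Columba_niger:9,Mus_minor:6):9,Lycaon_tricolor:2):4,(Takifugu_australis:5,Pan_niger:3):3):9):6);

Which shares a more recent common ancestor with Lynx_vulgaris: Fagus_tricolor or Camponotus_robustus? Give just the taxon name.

The MRCA of Lynx_vulgaris and Camponotus_robustus subtends (((Salamandra_brevicauda,Lynx_vulgaris),(Staphylococcus_maculatus,Ursus_nanus)),(Camponotus_robustus,Aedes_viridis)) (6 taxa).
The MRCA of Lynx_vulgaris and Fagus_tricolor is the root, subtending the entire tree (17 taxa).
The first is nested inside the second, so Lynx_vulgaris shares a more recent common ancestor with Camponotus_robustus.

Camponotus_robustus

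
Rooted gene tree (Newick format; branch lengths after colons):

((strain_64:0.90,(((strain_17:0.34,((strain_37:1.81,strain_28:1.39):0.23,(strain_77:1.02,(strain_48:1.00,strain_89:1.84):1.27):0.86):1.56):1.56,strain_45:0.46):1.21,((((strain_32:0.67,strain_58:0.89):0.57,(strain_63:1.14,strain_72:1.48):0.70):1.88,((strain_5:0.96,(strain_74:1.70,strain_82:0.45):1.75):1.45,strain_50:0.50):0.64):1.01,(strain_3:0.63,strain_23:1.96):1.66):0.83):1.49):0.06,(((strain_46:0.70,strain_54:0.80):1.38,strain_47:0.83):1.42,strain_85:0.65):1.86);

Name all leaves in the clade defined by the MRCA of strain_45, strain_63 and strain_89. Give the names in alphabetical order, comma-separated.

strain_17, strain_23, strain_28, strain_3, strain_32, strain_37, strain_45, strain_48, strain_5, strain_50, strain_58, strain_63, strain_72, strain_74, strain_77, strain_82, strain_89

Tracing strain_45: it sits inside ((strain_17,((strain_37,strain_28),(strain_77,(strain_48,strain_89)))),strain_45).
Tracing strain_63: it sits inside (strain_63,strain_72).
Tracing strain_89: it sits inside (strain_48,strain_89).
The smallest clade enclosing all 3 is (((strain_17,((strain_37,strain_28),(strain_77,(strain_48,strain_89)))),strain_45),((((strain_32,strain_58),(strain_63,strain_72)),((strain_5,(strain_74,strain_82)),strain_50)),(strain_3,strain_23))); the answer is its 17 terminal taxa in alphabetical order.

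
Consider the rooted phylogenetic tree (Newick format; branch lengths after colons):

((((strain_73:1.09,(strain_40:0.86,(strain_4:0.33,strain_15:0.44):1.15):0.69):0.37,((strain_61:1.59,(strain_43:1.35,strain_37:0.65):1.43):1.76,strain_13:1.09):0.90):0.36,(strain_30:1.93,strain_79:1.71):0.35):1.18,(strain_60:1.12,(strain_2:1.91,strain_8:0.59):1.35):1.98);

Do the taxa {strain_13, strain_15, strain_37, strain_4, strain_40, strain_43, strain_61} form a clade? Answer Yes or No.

No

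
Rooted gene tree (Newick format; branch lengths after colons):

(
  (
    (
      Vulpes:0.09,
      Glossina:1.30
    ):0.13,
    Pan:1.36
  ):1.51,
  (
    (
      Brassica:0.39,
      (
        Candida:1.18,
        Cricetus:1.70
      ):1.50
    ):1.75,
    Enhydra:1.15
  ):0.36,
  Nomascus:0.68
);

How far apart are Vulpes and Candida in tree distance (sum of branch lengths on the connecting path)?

6.52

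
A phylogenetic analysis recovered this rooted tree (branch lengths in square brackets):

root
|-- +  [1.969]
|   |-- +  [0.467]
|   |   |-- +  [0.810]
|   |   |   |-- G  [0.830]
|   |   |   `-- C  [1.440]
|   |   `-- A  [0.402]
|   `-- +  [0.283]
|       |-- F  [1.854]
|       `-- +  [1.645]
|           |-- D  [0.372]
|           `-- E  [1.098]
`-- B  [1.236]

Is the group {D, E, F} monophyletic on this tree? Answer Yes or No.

The most recent common ancestor of these taxa subtends (F,(D,E)).
That clade has exactly 3 tips — every listed taxon and nothing else — so the group is monophyletic.

Yes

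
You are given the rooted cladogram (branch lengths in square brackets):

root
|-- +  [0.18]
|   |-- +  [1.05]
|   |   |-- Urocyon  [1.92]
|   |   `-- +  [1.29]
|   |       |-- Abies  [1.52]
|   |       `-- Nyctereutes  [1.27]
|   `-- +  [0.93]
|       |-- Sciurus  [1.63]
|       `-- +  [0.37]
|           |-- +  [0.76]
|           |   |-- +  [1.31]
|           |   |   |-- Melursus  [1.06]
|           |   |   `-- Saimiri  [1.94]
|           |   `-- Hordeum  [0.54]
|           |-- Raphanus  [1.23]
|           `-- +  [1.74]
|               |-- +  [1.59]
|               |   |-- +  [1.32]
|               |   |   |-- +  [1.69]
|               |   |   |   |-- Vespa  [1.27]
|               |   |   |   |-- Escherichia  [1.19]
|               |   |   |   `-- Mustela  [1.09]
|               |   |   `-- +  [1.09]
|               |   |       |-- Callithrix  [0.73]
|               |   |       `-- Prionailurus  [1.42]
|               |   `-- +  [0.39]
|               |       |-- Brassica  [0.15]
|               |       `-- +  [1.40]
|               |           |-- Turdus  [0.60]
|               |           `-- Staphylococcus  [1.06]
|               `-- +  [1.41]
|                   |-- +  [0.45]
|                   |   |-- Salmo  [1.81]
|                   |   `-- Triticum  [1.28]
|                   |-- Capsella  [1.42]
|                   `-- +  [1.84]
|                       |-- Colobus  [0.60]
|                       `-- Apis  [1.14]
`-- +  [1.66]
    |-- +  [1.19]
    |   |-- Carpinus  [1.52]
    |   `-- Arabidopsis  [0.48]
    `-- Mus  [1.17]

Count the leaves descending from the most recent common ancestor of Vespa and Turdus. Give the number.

8

The MRCA of Vespa and Turdus is the node subtending (((Vespa,Escherichia,Mustela),(Callithrix,Prionailurus)),(Brassica,(Turdus,Staphylococcus))).
That clade contains 8 terminal taxa: Brassica, Callithrix, Escherichia, Mustela, Prionailurus, Staphylococcus, Turdus, Vespa.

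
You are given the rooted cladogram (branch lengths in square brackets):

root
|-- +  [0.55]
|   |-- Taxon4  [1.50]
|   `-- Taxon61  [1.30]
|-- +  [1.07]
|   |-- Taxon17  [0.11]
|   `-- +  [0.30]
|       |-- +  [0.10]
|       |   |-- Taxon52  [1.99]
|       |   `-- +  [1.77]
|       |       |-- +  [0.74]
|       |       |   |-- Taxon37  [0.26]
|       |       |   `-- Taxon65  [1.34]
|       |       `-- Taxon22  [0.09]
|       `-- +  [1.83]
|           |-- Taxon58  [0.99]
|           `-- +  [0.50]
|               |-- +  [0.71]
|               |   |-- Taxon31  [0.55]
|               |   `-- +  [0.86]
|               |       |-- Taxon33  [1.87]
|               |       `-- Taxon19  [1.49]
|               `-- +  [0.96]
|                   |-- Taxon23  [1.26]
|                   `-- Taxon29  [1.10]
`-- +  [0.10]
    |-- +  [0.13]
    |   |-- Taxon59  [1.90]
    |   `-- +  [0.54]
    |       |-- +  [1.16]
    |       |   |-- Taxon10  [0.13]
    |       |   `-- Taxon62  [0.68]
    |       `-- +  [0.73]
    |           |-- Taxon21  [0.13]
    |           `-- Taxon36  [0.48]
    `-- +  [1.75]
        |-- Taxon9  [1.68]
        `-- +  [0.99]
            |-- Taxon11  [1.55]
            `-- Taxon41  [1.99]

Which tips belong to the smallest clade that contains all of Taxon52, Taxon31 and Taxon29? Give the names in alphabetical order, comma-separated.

Taxon19, Taxon22, Taxon23, Taxon29, Taxon31, Taxon33, Taxon37, Taxon52, Taxon58, Taxon65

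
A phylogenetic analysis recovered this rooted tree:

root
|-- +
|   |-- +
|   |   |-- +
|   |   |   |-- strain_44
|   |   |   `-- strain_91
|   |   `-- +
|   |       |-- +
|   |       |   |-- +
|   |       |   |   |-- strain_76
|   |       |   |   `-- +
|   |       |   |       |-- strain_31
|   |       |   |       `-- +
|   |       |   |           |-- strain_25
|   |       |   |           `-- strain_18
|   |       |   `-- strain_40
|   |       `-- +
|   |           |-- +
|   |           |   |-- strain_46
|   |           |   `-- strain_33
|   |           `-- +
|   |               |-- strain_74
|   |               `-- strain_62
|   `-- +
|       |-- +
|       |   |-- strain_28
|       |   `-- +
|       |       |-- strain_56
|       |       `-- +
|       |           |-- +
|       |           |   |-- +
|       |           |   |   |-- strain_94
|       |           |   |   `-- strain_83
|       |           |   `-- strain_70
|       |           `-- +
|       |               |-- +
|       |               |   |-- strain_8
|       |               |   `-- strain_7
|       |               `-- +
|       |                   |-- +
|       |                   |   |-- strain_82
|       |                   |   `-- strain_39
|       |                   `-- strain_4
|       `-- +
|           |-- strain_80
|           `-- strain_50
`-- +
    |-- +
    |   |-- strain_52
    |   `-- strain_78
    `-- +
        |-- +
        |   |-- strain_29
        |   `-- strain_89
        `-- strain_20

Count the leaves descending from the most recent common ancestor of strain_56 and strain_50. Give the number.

The MRCA of strain_56 and strain_50 is the node subtending ((strain_28,(strain_56,(((strain_94,strain_83),strain_70),((strain_8,strain_7),((strain_82,strain_39),strain_4))))),(strain_80,strain_50)).
That clade contains 12 terminal taxa: strain_28, strain_39, strain_4, strain_50, strain_56, strain_7, strain_70, strain_8, strain_80, strain_82, strain_83, strain_94.

12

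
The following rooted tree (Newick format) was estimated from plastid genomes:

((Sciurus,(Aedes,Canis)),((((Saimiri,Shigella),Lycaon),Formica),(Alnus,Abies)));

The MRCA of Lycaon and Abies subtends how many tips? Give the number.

6

The MRCA of Lycaon and Abies is the node subtending ((((Saimiri,Shigella),Lycaon),Formica),(Alnus,Abies)).
That clade contains 6 terminal taxa: Abies, Alnus, Formica, Lycaon, Saimiri, Shigella.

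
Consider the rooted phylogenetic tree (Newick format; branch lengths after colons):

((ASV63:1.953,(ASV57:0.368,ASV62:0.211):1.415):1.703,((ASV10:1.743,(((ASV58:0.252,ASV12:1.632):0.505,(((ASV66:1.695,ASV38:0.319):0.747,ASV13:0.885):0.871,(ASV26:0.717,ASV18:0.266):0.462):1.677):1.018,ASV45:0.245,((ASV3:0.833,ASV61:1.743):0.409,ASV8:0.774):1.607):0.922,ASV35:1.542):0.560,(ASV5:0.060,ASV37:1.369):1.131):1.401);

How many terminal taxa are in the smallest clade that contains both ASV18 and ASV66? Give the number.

The MRCA of ASV18 and ASV66 is the node subtending (((ASV66,ASV38),ASV13),(ASV26,ASV18)).
That clade contains 5 terminal taxa: ASV13, ASV18, ASV26, ASV38, ASV66.

5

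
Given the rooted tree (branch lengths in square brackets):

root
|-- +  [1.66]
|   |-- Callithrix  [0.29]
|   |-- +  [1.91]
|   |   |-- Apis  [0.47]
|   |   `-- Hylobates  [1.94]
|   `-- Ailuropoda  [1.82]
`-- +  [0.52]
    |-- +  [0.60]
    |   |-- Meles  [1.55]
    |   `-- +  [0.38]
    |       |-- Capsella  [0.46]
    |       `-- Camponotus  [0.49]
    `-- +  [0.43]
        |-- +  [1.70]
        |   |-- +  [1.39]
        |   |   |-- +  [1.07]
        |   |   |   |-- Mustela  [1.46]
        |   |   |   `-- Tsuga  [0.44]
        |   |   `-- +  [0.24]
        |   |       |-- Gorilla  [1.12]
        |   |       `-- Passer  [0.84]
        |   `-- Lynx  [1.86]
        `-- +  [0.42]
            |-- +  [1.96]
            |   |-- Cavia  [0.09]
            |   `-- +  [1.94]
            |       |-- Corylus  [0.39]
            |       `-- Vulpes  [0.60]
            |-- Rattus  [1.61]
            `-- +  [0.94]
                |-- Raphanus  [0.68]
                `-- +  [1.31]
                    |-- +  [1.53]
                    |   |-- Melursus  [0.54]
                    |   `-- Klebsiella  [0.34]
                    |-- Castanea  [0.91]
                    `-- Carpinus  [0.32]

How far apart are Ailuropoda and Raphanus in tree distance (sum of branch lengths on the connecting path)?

The path runs Ailuropoda → … → MRCA → … → Raphanus; the MRCA is the root of the tree.
Branch lengths along that path: 1.82 + 1.66 + 0.52 + 0.43 + 0.42 + 0.94 + 0.68 = 6.47.

6.47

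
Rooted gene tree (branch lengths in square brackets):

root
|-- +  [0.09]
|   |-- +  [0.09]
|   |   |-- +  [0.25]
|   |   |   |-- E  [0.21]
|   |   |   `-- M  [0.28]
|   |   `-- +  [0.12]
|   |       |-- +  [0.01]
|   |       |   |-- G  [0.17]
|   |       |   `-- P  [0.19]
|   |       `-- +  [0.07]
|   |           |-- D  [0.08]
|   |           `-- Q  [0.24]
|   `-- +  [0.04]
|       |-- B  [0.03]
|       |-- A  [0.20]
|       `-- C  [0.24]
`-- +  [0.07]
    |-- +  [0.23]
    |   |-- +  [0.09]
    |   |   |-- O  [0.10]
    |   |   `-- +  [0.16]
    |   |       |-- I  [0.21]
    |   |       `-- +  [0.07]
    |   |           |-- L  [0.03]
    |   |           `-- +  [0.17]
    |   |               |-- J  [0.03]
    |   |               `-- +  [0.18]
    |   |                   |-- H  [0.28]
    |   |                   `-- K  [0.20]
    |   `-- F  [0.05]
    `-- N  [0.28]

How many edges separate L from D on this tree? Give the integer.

The MRCA of L and D is the root of the tree.
From L up to that node: 6 branches. From D up to the same node: 5 branches. Total: 6 + 5 = 11.

11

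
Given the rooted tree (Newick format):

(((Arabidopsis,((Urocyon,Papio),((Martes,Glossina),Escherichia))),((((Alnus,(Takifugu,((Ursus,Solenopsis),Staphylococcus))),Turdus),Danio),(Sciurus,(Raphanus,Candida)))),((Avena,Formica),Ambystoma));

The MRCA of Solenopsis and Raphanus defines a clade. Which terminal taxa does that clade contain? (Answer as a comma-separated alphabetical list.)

Tracing Solenopsis: it sits inside (Ursus,Solenopsis).
Tracing Raphanus: it sits inside (Raphanus,Candida).
The smallest clade enclosing both is ((((Alnus,(Takifugu,((Ursus,Solenopsis),Staphylococcus))),Turdus),Danio),(Sciurus,(Raphanus,Candida))); the answer is its 10 terminal taxa in alphabetical order.

Alnus, Candida, Danio, Raphanus, Sciurus, Solenopsis, Staphylococcus, Takifugu, Turdus, Ursus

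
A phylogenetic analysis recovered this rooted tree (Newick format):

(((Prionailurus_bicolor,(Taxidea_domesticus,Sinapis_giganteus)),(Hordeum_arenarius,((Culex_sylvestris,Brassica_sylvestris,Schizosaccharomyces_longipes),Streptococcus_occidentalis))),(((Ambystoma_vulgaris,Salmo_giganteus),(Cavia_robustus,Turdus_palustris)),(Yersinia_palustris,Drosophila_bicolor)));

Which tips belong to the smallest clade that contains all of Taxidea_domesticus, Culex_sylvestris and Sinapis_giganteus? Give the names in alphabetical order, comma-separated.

Tracing Taxidea_domesticus: it sits inside (Taxidea_domesticus,Sinapis_giganteus).
Tracing Culex_sylvestris: it sits inside (Culex_sylvestris,Brassica_sylvestris,Schizosaccharomyces_longipes).
Tracing Sinapis_giganteus: it sits inside (Taxidea_domesticus,Sinapis_giganteus).
The smallest clade enclosing all 3 is ((Prionailurus_bicolor,(Taxidea_domesticus,Sinapis_giganteus)),(Hordeum_arenarius,((Culex_sylvestris,Brassica_sylvestris,Schizosaccharomyces_longipes),Streptococcus_occidentalis))); the answer is its 8 terminal taxa in alphabetical order.

Brassica_sylvestris, Culex_sylvestris, Hordeum_arenarius, Prionailurus_bicolor, Schizosaccharomyces_longipes, Sinapis_giganteus, Streptococcus_occidentalis, Taxidea_domesticus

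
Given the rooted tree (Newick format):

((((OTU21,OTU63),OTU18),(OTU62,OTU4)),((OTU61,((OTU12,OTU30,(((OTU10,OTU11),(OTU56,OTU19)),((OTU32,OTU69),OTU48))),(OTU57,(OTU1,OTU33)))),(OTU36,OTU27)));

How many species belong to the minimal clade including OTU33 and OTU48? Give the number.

12

The MRCA of OTU33 and OTU48 is the node subtending ((OTU12,OTU30,(((OTU10,OTU11),(OTU56,OTU19)),((OTU32,OTU69),OTU48))),(OTU57,(OTU1,OTU33))).
That clade contains 12 terminal taxa: OTU1, OTU10, OTU11, OTU12, OTU19, OTU30, OTU32, OTU33, OTU48, OTU56, OTU57, OTU69.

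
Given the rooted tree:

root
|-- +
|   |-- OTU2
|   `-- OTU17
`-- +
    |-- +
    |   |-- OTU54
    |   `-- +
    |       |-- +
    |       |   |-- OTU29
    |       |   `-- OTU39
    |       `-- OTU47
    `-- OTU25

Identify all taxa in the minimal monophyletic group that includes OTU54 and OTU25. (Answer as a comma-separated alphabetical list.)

Tracing OTU54: it sits inside (OTU54,((OTU29,OTU39),OTU47)).
Tracing OTU25: it sits inside ((OTU54,((OTU29,OTU39),OTU47)),OTU25).
The smallest clade enclosing both is ((OTU54,((OTU29,OTU39),OTU47)),OTU25); the answer is its 5 terminal taxa in alphabetical order.

OTU25, OTU29, OTU39, OTU47, OTU54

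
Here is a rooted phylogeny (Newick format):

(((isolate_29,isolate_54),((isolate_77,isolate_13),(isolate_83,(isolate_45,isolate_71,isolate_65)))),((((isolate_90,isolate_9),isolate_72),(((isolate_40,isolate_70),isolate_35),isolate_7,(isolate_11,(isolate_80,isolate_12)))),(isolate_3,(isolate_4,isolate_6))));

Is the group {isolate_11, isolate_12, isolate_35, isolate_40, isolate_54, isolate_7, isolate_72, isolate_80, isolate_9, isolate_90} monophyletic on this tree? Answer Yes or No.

No

The MRCA of the listed taxa is the root, so the smallest clade containing them is the whole tree.
That clade also contains isolate_13, isolate_29, isolate_3, isolate_4, isolate_45, isolate_6, isolate_65, isolate_70, isolate_71, isolate_77, isolate_83, which are not in the proposed group, so the group is not monophyletic.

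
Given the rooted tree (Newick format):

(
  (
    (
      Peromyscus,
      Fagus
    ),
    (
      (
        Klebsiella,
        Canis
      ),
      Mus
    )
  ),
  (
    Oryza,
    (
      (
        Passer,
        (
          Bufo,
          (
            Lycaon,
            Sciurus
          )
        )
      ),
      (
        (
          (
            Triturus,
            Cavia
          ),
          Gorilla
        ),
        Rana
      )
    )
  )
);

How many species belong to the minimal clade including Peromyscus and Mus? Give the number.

5

The MRCA of Peromyscus and Mus is the node subtending ((Peromyscus,Fagus),((Klebsiella,Canis),Mus)).
That clade contains 5 terminal taxa: Canis, Fagus, Klebsiella, Mus, Peromyscus.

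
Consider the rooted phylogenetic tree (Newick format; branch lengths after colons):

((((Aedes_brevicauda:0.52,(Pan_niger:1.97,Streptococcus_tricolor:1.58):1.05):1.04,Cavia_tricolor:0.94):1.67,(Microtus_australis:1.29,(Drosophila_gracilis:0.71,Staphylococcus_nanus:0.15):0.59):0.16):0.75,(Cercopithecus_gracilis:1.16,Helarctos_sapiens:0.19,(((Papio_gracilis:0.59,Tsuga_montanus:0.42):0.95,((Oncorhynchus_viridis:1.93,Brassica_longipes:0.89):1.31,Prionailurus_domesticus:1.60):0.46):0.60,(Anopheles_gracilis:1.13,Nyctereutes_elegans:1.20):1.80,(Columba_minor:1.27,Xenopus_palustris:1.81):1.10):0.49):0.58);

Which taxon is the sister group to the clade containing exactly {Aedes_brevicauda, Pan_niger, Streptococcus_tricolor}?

Cavia_tricolor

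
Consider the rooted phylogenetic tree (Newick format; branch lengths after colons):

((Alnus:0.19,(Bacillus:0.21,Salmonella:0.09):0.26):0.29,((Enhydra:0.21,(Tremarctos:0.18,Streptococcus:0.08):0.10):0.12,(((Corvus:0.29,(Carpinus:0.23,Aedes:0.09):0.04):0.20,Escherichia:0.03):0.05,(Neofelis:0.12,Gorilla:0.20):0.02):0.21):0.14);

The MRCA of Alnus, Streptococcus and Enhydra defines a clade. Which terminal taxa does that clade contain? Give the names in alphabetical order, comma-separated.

Aedes, Alnus, Bacillus, Carpinus, Corvus, Enhydra, Escherichia, Gorilla, Neofelis, Salmonella, Streptococcus, Tremarctos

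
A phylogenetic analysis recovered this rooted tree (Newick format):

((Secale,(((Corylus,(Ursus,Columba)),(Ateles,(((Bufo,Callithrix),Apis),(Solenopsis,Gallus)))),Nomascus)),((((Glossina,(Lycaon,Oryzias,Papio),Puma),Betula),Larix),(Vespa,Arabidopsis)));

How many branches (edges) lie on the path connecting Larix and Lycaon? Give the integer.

The MRCA of Larix and Lycaon is the node subtending (((Glossina,(Lycaon,Oryzias,Papio),Puma),Betula),Larix).
From Larix up to that node: 1 branch. From Lycaon up to the same node: 4 branches. Total: 1 + 4 = 5.

5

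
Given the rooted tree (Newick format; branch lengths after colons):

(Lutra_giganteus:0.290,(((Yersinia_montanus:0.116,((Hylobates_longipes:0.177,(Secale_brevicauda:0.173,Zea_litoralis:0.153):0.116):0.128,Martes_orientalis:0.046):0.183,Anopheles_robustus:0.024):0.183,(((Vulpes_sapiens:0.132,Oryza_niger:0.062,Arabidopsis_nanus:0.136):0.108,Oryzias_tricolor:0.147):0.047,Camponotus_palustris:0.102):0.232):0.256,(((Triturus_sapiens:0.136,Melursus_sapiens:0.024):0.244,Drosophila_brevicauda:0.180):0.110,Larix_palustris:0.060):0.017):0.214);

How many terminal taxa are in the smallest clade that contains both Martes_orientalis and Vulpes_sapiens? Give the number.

The MRCA of Martes_orientalis and Vulpes_sapiens is the node subtending ((Yersinia_montanus,((Hylobates_longipes,(Secale_brevicauda,Zea_litoralis)),Martes_orientalis),Anopheles_robustus),(((Vulpes_sapiens,Oryza_niger,Arabidopsis_nanus),Oryzias_tricolor),Camponotus_palustris)).
That clade contains 11 terminal taxa: Anopheles_robustus, Arabidopsis_nanus, Camponotus_palustris, Hylobates_longipes, Martes_orientalis, Oryza_niger, Oryzias_tricolor, Secale_brevicauda, Vulpes_sapiens, Yersinia_montanus, Zea_litoralis.

11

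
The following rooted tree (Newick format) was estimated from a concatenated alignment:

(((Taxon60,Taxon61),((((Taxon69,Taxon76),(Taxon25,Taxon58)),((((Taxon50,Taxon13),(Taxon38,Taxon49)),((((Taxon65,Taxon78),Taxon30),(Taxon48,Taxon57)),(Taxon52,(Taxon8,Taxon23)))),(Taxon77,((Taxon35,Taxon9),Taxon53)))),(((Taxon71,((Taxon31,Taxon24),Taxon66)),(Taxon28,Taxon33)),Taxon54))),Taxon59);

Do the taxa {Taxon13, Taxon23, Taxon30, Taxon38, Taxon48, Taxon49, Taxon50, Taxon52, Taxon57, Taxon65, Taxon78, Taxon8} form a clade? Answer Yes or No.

Yes

The most recent common ancestor of these taxa subtends (((Taxon50,Taxon13),(Taxon38,Taxon49)),((((Taxon65,Taxon78),Taxon30),(Taxon48,Taxon57)),(Taxon52,(Taxon8,Taxon23)))).
That clade has exactly 12 tips — every listed taxon and nothing else — so the group is monophyletic.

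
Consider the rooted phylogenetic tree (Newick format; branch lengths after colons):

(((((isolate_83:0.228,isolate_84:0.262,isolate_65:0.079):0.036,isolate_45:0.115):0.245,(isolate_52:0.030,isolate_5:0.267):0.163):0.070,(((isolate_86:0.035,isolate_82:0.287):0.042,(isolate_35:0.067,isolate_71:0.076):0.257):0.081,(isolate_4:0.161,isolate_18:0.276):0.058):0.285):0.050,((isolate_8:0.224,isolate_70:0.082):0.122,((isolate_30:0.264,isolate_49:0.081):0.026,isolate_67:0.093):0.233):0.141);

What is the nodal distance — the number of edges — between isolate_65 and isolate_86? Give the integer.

The MRCA of isolate_65 and isolate_86 is the node subtending ((((isolate_83,isolate_84,isolate_65),isolate_45),(isolate_52,isolate_5)),(((isolate_86,isolate_82),(isolate_35,isolate_71)),(isolate_4,isolate_18))).
From isolate_65 up to that node: 4 branches. From isolate_86 up to the same node: 4 branches. Total: 4 + 4 = 8.

8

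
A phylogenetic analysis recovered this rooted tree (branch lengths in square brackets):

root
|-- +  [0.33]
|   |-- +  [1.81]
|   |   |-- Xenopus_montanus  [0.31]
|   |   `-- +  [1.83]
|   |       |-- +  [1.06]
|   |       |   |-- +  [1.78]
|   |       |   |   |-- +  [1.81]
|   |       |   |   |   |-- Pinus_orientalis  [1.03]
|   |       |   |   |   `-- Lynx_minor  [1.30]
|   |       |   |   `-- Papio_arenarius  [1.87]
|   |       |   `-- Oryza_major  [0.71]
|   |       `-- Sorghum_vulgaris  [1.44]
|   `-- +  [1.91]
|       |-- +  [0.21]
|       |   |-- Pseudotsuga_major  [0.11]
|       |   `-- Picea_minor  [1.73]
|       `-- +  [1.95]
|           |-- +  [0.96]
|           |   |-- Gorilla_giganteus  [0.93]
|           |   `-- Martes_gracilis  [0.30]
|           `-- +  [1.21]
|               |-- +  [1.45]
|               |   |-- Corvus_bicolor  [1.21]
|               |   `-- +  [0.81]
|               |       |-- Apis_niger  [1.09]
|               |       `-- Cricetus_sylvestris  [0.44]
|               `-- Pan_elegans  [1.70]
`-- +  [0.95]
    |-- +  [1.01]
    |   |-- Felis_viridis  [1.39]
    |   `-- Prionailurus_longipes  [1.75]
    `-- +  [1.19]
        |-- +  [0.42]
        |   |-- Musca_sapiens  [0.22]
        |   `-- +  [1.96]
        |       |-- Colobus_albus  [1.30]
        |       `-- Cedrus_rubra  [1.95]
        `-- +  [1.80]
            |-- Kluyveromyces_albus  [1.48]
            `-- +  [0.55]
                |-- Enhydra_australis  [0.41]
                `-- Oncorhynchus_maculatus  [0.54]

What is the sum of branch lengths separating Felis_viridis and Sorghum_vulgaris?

The path runs Felis_viridis → … → MRCA → … → Sorghum_vulgaris; the MRCA is the root of the tree.
Branch lengths along that path: 1.39 + 1.01 + 0.95 + 0.33 + 1.81 + 1.83 + 1.44 = 8.76.

8.76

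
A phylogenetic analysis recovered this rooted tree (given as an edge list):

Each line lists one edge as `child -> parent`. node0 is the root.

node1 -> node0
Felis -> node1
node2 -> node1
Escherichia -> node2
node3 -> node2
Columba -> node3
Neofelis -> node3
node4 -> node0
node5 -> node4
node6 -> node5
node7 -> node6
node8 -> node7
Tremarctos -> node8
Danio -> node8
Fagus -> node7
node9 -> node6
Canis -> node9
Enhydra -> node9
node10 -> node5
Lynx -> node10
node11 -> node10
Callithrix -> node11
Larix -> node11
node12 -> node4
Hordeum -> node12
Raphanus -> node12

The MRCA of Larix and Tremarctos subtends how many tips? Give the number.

8

The MRCA of Larix and Tremarctos is the node subtending ((((Tremarctos,Danio),Fagus),(Canis,Enhydra)),(Lynx,(Callithrix,Larix))).
That clade contains 8 terminal taxa: Callithrix, Canis, Danio, Enhydra, Fagus, Larix, Lynx, Tremarctos.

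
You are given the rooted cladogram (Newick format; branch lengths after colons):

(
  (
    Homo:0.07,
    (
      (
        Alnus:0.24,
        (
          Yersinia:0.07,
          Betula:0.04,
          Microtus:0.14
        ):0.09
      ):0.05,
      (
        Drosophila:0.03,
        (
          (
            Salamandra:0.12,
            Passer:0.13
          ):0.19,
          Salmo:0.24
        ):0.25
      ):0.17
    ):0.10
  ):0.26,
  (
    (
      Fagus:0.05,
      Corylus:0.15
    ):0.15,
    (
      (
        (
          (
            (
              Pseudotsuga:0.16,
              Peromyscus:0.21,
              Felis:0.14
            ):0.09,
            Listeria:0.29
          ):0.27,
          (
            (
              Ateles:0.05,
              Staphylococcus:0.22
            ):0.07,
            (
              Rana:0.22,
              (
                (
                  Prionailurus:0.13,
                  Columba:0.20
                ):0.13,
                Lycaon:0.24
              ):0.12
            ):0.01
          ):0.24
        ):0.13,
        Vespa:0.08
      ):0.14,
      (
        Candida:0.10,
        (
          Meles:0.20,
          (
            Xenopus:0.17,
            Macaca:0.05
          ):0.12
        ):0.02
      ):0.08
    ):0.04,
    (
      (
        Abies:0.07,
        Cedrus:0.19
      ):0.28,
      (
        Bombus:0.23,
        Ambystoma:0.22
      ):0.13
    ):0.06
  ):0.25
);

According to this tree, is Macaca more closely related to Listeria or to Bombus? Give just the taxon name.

The MRCA of Macaca and Listeria subtends (((((Pseudotsuga,Peromyscus,Felis),Listeria),((Ateles,Staphylococcus),(Rana,((Prionailurus,Columba),Lycaon)))),Vespa),(Candida,(Meles,(Xenopus,Macaca)))) (15 taxa).
The MRCA of Macaca and Bombus subtends ((Fagus,Corylus),(((((Pseudotsuga,Peromyscus,Felis),Listeria),((Ateles,Staphylococcus),(Rana,((Prionailurus,Columba),Lycaon)))),Vespa),(Candida,(Meles,(Xenopus,Macaca)))),((Abies,Cedrus),(Bombus,Ambystoma))) (21 taxa).
The first is nested inside the second, so Macaca shares a more recent common ancestor with Listeria.

Listeria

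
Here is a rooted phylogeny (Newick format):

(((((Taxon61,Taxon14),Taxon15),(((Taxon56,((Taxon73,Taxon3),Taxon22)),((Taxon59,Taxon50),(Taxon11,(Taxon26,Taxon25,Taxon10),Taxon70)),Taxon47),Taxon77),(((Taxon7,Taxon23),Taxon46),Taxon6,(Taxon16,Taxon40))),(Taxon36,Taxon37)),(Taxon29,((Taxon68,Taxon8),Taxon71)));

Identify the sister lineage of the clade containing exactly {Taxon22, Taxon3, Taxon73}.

The clade containing exactly {Taxon22, Taxon3, Taxon73} attaches to the tree at the node subtending (Taxon56,((Taxon73,Taxon3),Taxon22)).
The other lineage descending from that same node — the sister group — is the single tip Taxon56.

Taxon56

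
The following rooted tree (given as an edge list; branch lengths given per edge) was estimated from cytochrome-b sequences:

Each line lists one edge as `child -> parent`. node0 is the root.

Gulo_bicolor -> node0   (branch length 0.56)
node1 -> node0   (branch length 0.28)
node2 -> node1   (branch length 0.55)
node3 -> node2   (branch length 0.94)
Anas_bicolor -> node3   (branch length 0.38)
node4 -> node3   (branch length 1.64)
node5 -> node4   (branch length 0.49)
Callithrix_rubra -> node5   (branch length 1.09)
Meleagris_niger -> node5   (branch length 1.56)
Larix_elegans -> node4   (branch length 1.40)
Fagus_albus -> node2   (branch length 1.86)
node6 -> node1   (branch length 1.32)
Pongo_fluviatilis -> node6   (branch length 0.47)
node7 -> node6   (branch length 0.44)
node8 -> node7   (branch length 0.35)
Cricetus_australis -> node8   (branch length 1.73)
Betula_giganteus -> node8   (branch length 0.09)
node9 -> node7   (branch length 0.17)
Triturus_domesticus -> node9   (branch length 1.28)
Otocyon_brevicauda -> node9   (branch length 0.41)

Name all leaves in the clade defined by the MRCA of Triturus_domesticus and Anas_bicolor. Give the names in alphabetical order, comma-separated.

Tracing Triturus_domesticus: it sits inside (Triturus_domesticus,Otocyon_brevicauda).
Tracing Anas_bicolor: it sits inside (Anas_bicolor,((Callithrix_rubra,Meleagris_niger),Larix_elegans)).
The smallest clade enclosing both is (((Anas_bicolor,((Callithrix_rubra,Meleagris_niger),Larix_elegans)),Fagus_albus),(Pongo_fluviatilis,((Cricetus_australis,Betula_giganteus),(Triturus_domesticus,Otocyon_brevicauda)))); the answer is its 10 terminal taxa in alphabetical order.

Anas_bicolor, Betula_giganteus, Callithrix_rubra, Cricetus_australis, Fagus_albus, Larix_elegans, Meleagris_niger, Otocyon_brevicauda, Pongo_fluviatilis, Triturus_domesticus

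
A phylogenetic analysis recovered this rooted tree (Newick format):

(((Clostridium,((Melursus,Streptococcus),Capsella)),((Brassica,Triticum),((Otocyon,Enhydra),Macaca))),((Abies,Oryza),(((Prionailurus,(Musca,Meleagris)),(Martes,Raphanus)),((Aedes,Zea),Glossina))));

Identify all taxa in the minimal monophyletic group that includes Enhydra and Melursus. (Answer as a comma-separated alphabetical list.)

Tracing Enhydra: it sits inside (Otocyon,Enhydra).
Tracing Melursus: it sits inside (Melursus,Streptococcus).
The smallest clade enclosing both is ((Clostridium,((Melursus,Streptococcus),Capsella)),((Brassica,Triticum),((Otocyon,Enhydra),Macaca))); the answer is its 9 terminal taxa in alphabetical order.

Brassica, Capsella, Clostridium, Enhydra, Macaca, Melursus, Otocyon, Streptococcus, Triticum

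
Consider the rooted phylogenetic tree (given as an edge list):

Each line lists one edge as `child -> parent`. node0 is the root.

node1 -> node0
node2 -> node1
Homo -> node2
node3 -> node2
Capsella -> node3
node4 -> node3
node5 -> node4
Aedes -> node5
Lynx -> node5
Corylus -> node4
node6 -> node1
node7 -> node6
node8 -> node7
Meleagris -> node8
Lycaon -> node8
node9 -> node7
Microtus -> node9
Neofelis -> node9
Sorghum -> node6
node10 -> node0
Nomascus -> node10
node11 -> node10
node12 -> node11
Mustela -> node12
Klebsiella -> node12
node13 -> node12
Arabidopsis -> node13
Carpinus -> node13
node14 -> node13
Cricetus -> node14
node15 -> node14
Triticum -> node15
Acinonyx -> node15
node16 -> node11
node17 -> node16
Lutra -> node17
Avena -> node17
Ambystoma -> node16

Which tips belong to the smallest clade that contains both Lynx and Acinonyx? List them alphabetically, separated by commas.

Tracing Lynx: it sits inside (Aedes,Lynx).
Tracing Acinonyx: it sits inside (Triticum,Acinonyx).
The smallest clade enclosing both is the whole tree (their MRCA is the root), so the answer is all 21 tips in alphabetical order.

Acinonyx, Aedes, Ambystoma, Arabidopsis, Avena, Capsella, Carpinus, Corylus, Cricetus, Homo, Klebsiella, Lutra, Lycaon, Lynx, Meleagris, Microtus, Mustela, Neofelis, Nomascus, Sorghum, Triticum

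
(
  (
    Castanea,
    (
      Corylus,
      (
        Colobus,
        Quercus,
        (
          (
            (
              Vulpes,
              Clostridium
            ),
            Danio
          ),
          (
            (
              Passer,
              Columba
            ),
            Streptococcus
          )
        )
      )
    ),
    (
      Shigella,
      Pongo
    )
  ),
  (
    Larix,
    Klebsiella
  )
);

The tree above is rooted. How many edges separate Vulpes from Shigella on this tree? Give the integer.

8

The MRCA of Vulpes and Shigella is the node subtending (Castanea,(Corylus,(Colobus,Quercus,(((Vulpes,Clostridium),Danio),((Passer,Columba),Streptococcus)))),(Shigella,Pongo)).
From Vulpes up to that node: 6 branches. From Shigella up to the same node: 2 branches. Total: 6 + 2 = 8.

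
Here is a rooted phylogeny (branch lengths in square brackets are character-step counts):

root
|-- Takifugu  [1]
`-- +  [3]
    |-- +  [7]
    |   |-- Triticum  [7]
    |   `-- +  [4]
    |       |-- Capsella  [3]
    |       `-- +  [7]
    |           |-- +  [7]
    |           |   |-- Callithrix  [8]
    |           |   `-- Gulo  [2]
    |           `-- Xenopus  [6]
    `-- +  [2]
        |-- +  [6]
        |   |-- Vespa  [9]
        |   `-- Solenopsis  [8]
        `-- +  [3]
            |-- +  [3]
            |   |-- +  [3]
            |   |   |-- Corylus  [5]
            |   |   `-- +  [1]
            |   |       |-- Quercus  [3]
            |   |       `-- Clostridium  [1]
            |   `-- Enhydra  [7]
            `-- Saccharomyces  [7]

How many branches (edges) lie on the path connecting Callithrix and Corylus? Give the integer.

The MRCA of Callithrix and Corylus is the node subtending ((Triticum,(Capsella,((Callithrix,Gulo),Xenopus))),((Vespa,Solenopsis),(((Corylus,(Quercus,Clostridium)),Enhydra),Saccharomyces))).
From Callithrix up to that node: 5 branches. From Corylus up to the same node: 5 branches. Total: 5 + 5 = 10.

10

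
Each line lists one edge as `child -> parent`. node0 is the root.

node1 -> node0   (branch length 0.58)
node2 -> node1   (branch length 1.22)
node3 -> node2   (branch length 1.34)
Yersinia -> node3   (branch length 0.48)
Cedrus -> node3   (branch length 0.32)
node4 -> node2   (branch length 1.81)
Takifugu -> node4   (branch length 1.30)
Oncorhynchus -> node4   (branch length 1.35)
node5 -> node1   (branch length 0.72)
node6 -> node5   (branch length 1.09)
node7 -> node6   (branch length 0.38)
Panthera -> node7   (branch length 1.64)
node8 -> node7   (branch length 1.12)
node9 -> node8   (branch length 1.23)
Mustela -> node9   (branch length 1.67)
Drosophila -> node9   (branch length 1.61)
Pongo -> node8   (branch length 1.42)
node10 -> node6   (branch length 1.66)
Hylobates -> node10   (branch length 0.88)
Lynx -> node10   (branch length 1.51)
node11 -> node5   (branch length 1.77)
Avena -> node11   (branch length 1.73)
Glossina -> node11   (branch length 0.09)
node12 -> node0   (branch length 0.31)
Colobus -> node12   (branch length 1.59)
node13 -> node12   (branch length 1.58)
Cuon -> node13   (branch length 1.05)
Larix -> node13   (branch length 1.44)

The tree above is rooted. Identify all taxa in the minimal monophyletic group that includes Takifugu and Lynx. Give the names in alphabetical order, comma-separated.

Avena, Cedrus, Drosophila, Glossina, Hylobates, Lynx, Mustela, Oncorhynchus, Panthera, Pongo, Takifugu, Yersinia

Tracing Takifugu: it sits inside (Takifugu,Oncorhynchus).
Tracing Lynx: it sits inside (Hylobates,Lynx).
The smallest clade enclosing both is (((Yersinia,Cedrus),(Takifugu,Oncorhynchus)),(((Panthera,((Mustela,Drosophila),Pongo)),(Hylobates,Lynx)),(Avena,Glossina))); the answer is its 12 terminal taxa in alphabetical order.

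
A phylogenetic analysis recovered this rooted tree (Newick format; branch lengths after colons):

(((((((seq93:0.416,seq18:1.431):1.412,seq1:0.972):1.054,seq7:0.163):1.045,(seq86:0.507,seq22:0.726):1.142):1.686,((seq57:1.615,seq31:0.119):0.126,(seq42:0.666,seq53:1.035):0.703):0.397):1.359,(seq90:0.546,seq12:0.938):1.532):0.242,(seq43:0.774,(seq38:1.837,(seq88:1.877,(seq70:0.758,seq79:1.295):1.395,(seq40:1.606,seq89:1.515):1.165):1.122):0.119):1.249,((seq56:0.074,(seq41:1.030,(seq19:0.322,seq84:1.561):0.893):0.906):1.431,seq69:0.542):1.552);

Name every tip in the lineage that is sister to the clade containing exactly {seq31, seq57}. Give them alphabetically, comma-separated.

seq42, seq53

The clade containing exactly {seq31, seq57} attaches to the tree at the node subtending ((seq57,seq31),(seq42,seq53)).
The other lineage descending from that same node — the sister group — is (seq42,seq53); its 2 tips in alphabetical order are the answer.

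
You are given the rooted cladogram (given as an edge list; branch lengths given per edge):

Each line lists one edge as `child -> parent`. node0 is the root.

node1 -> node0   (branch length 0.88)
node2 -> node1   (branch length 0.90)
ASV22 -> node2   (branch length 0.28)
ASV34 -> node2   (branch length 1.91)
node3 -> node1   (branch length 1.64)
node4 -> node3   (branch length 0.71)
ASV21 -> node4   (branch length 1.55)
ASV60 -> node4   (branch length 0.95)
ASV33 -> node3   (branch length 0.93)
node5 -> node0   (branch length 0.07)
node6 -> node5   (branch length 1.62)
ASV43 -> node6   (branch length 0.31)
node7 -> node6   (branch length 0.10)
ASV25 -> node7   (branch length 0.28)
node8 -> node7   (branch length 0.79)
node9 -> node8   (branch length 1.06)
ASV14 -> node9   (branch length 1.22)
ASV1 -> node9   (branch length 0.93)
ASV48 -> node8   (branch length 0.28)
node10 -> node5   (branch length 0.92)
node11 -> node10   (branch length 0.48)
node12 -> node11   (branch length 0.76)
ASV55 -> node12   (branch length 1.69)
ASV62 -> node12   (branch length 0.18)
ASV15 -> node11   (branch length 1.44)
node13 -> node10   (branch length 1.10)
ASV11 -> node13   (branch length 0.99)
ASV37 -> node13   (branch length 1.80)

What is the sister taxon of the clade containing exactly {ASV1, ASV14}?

The clade containing exactly {ASV1, ASV14} attaches to the tree at the node subtending ((ASV14,ASV1),ASV48).
The other lineage descending from that same node — the sister group — is the single tip ASV48.

ASV48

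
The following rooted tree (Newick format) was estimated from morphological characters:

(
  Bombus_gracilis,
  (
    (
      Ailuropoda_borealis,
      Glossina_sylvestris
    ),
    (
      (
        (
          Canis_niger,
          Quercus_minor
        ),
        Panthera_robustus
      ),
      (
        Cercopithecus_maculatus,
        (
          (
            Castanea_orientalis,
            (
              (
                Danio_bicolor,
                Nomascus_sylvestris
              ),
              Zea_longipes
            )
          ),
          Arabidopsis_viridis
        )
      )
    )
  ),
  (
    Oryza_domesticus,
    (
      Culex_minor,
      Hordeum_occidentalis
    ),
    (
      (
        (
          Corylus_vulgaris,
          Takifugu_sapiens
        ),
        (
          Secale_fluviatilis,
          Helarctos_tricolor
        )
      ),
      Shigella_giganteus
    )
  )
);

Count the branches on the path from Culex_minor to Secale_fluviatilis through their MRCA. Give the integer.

6

The MRCA of Culex_minor and Secale_fluviatilis is the node subtending (Oryza_domesticus,(Culex_minor,Hordeum_occidentalis),(((Corylus_vulgaris,Takifugu_sapiens),(Secale_fluviatilis,Helarctos_tricolor)),Shigella_giganteus)).
From Culex_minor up to that node: 2 branches. From Secale_fluviatilis up to the same node: 4 branches. Total: 2 + 4 = 6.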